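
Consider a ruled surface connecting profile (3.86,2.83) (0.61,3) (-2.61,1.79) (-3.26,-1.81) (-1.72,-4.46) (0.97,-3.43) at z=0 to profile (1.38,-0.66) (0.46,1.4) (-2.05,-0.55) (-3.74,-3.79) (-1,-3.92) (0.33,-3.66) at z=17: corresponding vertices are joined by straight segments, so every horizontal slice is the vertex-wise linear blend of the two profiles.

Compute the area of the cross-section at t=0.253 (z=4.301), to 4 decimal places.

Area at t=0.253: 28.4470

Cross-section at t=0.253: each vertex is (1-t)·p0[i] + t·p1[i].
  v1: (1-0.253)·(3.86,2.83) + 0.253·(1.38,-0.66) = (3.2326,1.9470)
  v2: (1-0.253)·(0.61,3) + 0.253·(0.46,1.4) = (0.5720,2.5952)
  v3: (1-0.253)·(-2.61,1.79) + 0.253·(-2.05,-0.55) = (-2.4683,1.1980)
  v4: (1-0.253)·(-3.26,-1.81) + 0.253·(-3.74,-3.79) = (-3.3814,-2.3109)
  v5: (1-0.253)·(-1.72,-4.46) + 0.253·(-1,-3.92) = (-1.5378,-4.3234)
  v6: (1-0.253)·(0.97,-3.43) + 0.253·(0.33,-3.66) = (0.8081,-3.4882)
Shoelace sum Σ(x_i·y_{i+1} − x_{i+1}·y_i):
  i=1: 3.2326·2.5952 − 0.5720·1.9470 = +7.2753 (running +7.2753)
  i=2: 0.5720·1.1980 − -2.4683·2.5952 = +7.0911 (running +14.3664)
  i=3: -2.4683·-2.3109 − -3.3814·1.1980 = +9.7550 (running +24.1215)
  i=4: -3.3814·-4.3234 − -1.5378·-2.3109 = +11.0654 (running +35.1869)
  i=5: -1.5378·-3.4882 − 0.8081·-4.3234 = +8.8579 (running +44.0448)
  i=6: 0.8081·1.9470 − 3.2326·-3.4882 = +12.8491 (running +56.8939)
Area = |Σ|/2 = |56.8939|/2 = 28.4470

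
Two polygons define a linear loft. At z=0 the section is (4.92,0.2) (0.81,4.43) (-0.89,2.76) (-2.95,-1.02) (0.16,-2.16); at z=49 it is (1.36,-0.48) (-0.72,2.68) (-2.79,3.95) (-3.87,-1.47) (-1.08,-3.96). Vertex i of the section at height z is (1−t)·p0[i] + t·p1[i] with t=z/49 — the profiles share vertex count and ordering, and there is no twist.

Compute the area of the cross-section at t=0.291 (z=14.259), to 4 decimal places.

Area at t=0.291: 26.2510

Cross-section at t=0.291: each vertex is (1-t)·p0[i] + t·p1[i].
  v1: (1-0.291)·(4.92,0.2) + 0.291·(1.36,-0.48) = (3.8840,0.0021)
  v2: (1-0.291)·(0.81,4.43) + 0.291·(-0.72,2.68) = (0.3648,3.9207)
  v3: (1-0.291)·(-0.89,2.76) + 0.291·(-2.79,3.95) = (-1.4429,3.1063)
  v4: (1-0.291)·(-2.95,-1.02) + 0.291·(-3.87,-1.47) = (-3.2177,-1.1509)
  v5: (1-0.291)·(0.16,-2.16) + 0.291·(-1.08,-3.96) = (-0.2008,-2.6838)
Shoelace sum Σ(x_i·y_{i+1} − x_{i+1}·y_i):
  i=1: 3.8840·3.9207 − 0.3648·0.0021 = +15.2276 (running +15.2276)
  i=2: 0.3648·3.1063 − -1.4429·3.9207 = +6.7903 (running +22.0179)
  i=3: -1.4429·-1.1509 − -3.2177·3.1063 = +11.6559 (running +33.6738)
  i=4: -3.2177·-2.6838 − -0.2008·-1.1509 = +8.4046 (running +42.0783)
  i=5: -0.2008·0.0021 − 3.8840·-2.6838 = +10.4236 (running +52.5019)
Area = |Σ|/2 = |52.5019|/2 = 26.2510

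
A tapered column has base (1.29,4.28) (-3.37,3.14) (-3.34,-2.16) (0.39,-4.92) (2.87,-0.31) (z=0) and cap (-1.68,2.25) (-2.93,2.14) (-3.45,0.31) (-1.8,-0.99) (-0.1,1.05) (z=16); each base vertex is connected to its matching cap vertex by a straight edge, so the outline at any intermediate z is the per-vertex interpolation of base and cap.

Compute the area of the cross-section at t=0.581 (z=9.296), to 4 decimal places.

Area at t=0.581: 17.0983

Cross-section at t=0.581: each vertex is (1-t)·p0[i] + t·p1[i].
  v1: (1-0.581)·(1.29,4.28) + 0.581·(-1.68,2.25) = (-0.4356,3.1006)
  v2: (1-0.581)·(-3.37,3.14) + 0.581·(-2.93,2.14) = (-3.1144,2.5590)
  v3: (1-0.581)·(-3.34,-2.16) + 0.581·(-3.45,0.31) = (-3.4039,-0.7249)
  v4: (1-0.581)·(0.39,-4.92) + 0.581·(-1.8,-0.99) = (-0.8824,-2.6367)
  v5: (1-0.581)·(2.87,-0.31) + 0.581·(-0.1,1.05) = (1.1444,0.4802)
Shoelace sum Σ(x_i·y_{i+1} − x_{i+1}·y_i):
  i=1: -0.4356·2.5590 − -3.1144·3.1006 = +8.5417 (running +8.5417)
  i=2: -3.1144·-0.7249 − -3.4039·2.5590 = +10.9683 (running +19.5100)
  i=3: -3.4039·-2.6367 − -0.8824·-0.7249 = +8.3353 (running +27.8453)
  i=4: -0.8824·0.4802 − 1.1444·-2.6367 = +2.5938 (running +30.4391)
  i=5: 1.1444·3.1006 − -0.4356·0.4802 = +3.7575 (running +34.1966)
Area = |Σ|/2 = |34.1966|/2 = 17.0983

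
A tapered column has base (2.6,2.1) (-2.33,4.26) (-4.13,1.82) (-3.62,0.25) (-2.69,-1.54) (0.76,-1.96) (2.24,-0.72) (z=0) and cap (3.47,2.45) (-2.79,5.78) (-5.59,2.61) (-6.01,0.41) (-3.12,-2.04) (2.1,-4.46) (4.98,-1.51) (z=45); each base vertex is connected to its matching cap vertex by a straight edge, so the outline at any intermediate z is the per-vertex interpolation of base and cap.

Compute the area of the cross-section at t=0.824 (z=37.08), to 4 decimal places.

Area at t=0.824: 58.9993

Cross-section at t=0.824: each vertex is (1-t)·p0[i] + t·p1[i].
  v1: (1-0.824)·(2.6,2.1) + 0.824·(3.47,2.45) = (3.3169,2.3884)
  v2: (1-0.824)·(-2.33,4.26) + 0.824·(-2.79,5.78) = (-2.7090,5.5125)
  v3: (1-0.824)·(-4.13,1.82) + 0.824·(-5.59,2.61) = (-5.3330,2.4710)
  v4: (1-0.824)·(-3.62,0.25) + 0.824·(-6.01,0.41) = (-5.5894,0.3818)
  v5: (1-0.824)·(-2.69,-1.54) + 0.824·(-3.12,-2.04) = (-3.0443,-1.9520)
  v6: (1-0.824)·(0.76,-1.96) + 0.824·(2.1,-4.46) = (1.8642,-4.0200)
  v7: (1-0.824)·(2.24,-0.72) + 0.824·(4.98,-1.51) = (4.4978,-1.3710)
Shoelace sum Σ(x_i·y_{i+1} − x_{i+1}·y_i):
  i=1: 3.3169·5.5125 − -2.7090·2.3884 = +24.7545 (running +24.7545)
  i=2: -2.7090·2.4710 − -5.3330·5.5125 = +22.7043 (running +47.4589)
  i=3: -5.3330·0.3818 − -5.5894·2.4710 = +11.7747 (running +59.2336)
  i=4: -5.5894·-1.9520 − -3.0443·0.3818 = +12.0729 (running +71.3064)
  i=5: -3.0443·-4.0200 − 1.8642·-1.9520 = +15.8770 (running +87.1835)
  i=6: 1.8642·-1.3710 − 4.4978·-4.0200 = +15.5253 (running +102.7088)
  i=7: 4.4978·2.3884 − 3.3169·-1.3710 = +15.2898 (running +117.9985)
Area = |Σ|/2 = |117.9985|/2 = 58.9993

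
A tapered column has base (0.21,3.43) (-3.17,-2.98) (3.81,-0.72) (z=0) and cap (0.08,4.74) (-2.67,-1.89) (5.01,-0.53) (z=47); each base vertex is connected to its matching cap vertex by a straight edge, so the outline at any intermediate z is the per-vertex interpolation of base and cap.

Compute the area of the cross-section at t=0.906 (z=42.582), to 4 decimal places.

Area at t=0.906: 23.1332

Cross-section at t=0.906: each vertex is (1-t)·p0[i] + t·p1[i].
  v1: (1-0.906)·(0.21,3.43) + 0.906·(0.08,4.74) = (0.0922,4.6169)
  v2: (1-0.906)·(-3.17,-2.98) + 0.906·(-2.67,-1.89) = (-2.7170,-1.9925)
  v3: (1-0.906)·(3.81,-0.72) + 0.906·(5.01,-0.53) = (4.8972,-0.5479)
Shoelace sum Σ(x_i·y_{i+1} − x_{i+1}·y_i):
  i=1: 0.0922·-1.9925 − -2.7170·4.6169 = +12.3603 (running +12.3603)
  i=2: -2.7170·-0.5479 − 4.8972·-1.9925 = +11.2460 (running +23.6063)
  i=3: 4.8972·4.6169 − 0.0922·-0.5479 = +22.6602 (running +46.2665)
Area = |Σ|/2 = |46.2665|/2 = 23.1332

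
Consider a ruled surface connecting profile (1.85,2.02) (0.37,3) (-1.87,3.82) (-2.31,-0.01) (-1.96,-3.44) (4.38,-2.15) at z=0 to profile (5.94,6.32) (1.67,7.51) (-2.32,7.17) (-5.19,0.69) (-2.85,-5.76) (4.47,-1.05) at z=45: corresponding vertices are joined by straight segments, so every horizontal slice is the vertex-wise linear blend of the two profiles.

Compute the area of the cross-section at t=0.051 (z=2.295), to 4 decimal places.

Cross-section at t=0.051: each vertex is (1-t)·p0[i] + t·p1[i].
  v1: (1-0.051)·(1.85,2.02) + 0.051·(5.94,6.32) = (2.0586,2.2393)
  v2: (1-0.051)·(0.37,3) + 0.051·(1.67,7.51) = (0.4363,3.2300)
  v3: (1-0.051)·(-1.87,3.82) + 0.051·(-2.32,7.17) = (-1.8929,3.9909)
  v4: (1-0.051)·(-2.31,-0.01) + 0.051·(-5.19,0.69) = (-2.4569,0.0257)
  v5: (1-0.051)·(-1.96,-3.44) + 0.051·(-2.85,-5.76) = (-2.0054,-3.5583)
  v6: (1-0.051)·(4.38,-2.15) + 0.051·(4.47,-1.05) = (4.3846,-2.0939)
Shoelace sum Σ(x_i·y_{i+1} − x_{i+1}·y_i):
  i=1: 2.0586·3.2300 − 0.4363·2.2393 = +5.6723 (running +5.6723)
  i=2: 0.4363·3.9909 − -1.8929·3.2300 = +7.8555 (running +13.5277)
  i=3: -1.8929·0.0257 − -2.4569·3.9909 = +9.7564 (running +23.2841)
  i=4: -2.4569·-3.5583 − -2.0054·0.0257 = +8.7939 (running +32.0780)
  i=5: -2.0054·-2.0939 − 4.3846·-3.5583 = +19.8009 (running +51.8789)
  i=6: 4.3846·2.2393 − 2.0586·-2.0939 = +14.1289 (running +66.0078)
Area = |Σ|/2 = |66.0078|/2 = 33.0039

Area at t=0.051: 33.0039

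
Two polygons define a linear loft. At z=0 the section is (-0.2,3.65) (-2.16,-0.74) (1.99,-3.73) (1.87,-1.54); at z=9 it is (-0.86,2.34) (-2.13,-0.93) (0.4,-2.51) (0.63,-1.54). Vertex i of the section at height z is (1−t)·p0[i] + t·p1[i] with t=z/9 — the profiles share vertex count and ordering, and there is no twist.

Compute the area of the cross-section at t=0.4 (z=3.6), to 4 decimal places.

Cross-section at t=0.4: each vertex is (1-t)·p0[i] + t·p1[i].
  v1: (1-0.4)·(-0.2,3.65) + 0.4·(-0.86,2.34) = (-0.4640,3.1260)
  v2: (1-0.4)·(-2.16,-0.74) + 0.4·(-2.13,-0.93) = (-2.1480,-0.8160)
  v3: (1-0.4)·(1.99,-3.73) + 0.4·(0.4,-2.51) = (1.3540,-3.2420)
  v4: (1-0.4)·(1.87,-1.54) + 0.4·(0.63,-1.54) = (1.3740,-1.5400)
Shoelace sum Σ(x_i·y_{i+1} − x_{i+1}·y_i):
  i=1: -0.4640·-0.8160 − -2.1480·3.1260 = +7.0933 (running +7.0933)
  i=2: -2.1480·-3.2420 − 1.3540·-0.8160 = +8.0687 (running +15.1620)
  i=3: 1.3540·-1.5400 − 1.3740·-3.2420 = +2.3693 (running +17.5313)
  i=4: 1.3740·3.1260 − -0.4640·-1.5400 = +3.5806 (running +21.1119)
Area = |Σ|/2 = |21.1119|/2 = 10.5559

Area at t=0.4: 10.5559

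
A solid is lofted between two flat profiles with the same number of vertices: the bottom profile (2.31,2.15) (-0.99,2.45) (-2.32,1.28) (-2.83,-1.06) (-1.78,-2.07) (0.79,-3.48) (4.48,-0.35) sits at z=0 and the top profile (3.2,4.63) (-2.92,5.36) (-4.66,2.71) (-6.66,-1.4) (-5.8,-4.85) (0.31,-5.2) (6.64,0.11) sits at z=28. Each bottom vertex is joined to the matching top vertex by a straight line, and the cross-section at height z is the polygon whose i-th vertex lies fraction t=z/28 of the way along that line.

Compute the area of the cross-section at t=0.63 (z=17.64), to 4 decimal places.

Cross-section at t=0.63: each vertex is (1-t)·p0[i] + t·p1[i].
  v1: (1-0.63)·(2.31,2.15) + 0.63·(3.2,4.63) = (2.8707,3.7124)
  v2: (1-0.63)·(-0.99,2.45) + 0.63·(-2.92,5.36) = (-2.2059,4.2833)
  v3: (1-0.63)·(-2.32,1.28) + 0.63·(-4.66,2.71) = (-3.7942,2.1809)
  v4: (1-0.63)·(-2.83,-1.06) + 0.63·(-6.66,-1.4) = (-5.2429,-1.2742)
  v5: (1-0.63)·(-1.78,-2.07) + 0.63·(-5.8,-4.85) = (-4.3126,-3.8214)
  v6: (1-0.63)·(0.79,-3.48) + 0.63·(0.31,-5.2) = (0.4876,-4.5636)
  v7: (1-0.63)·(4.48,-0.35) + 0.63·(6.64,0.11) = (5.8408,-0.0602)
Shoelace sum Σ(x_i·y_{i+1} − x_{i+1}·y_i):
  i=1: 2.8707·4.2833 − -2.2059·3.7124 = +20.4853 (running +20.4853)
  i=2: -2.2059·2.1809 − -3.7942·4.2833 = +11.4408 (running +31.9261)
  i=3: -3.7942·-1.2742 − -5.2429·2.1809 = +16.2688 (running +48.1949)
  i=4: -5.2429·-3.8214 − -4.3126·-1.2742 = +14.5401 (running +62.7350)
  i=5: -4.3126·-4.5636 − 0.4876·-3.8214 = +21.5443 (running +84.2793)
  i=6: 0.4876·-0.0602 − 5.8408·-4.5636 = +26.6257 (running +110.9050)
  i=7: 5.8408·3.7124 − 2.8707·-0.0602 = +21.8562 (running +132.7612)
Area = |Σ|/2 = |132.7612|/2 = 66.3806

Area at t=0.63: 66.3806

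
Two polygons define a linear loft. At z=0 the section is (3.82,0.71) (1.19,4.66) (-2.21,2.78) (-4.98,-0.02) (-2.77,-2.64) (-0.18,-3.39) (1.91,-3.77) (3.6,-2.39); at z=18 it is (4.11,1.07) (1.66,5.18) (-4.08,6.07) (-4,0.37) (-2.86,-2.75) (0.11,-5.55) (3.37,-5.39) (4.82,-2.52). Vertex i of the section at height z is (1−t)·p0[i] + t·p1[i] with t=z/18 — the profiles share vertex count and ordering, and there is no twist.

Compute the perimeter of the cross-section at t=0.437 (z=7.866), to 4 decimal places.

Perimeter at t=0.437: 28.6196

Cross-section at t=0.437: each vertex is (1-t)·p0[i] + t·p1[i].
  v1: (1-0.437)·(3.82,0.71) + 0.437·(4.11,1.07) = (3.9467,0.8673)
  v2: (1-0.437)·(1.19,4.66) + 0.437·(1.66,5.18) = (1.3954,4.8872)
  v3: (1-0.437)·(-2.21,2.78) + 0.437·(-4.08,6.07) = (-3.0272,4.2177)
  v4: (1-0.437)·(-4.98,-0.02) + 0.437·(-4,0.37) = (-4.5517,0.1504)
  v5: (1-0.437)·(-2.77,-2.64) + 0.437·(-2.86,-2.75) = (-2.8093,-2.6881)
  v6: (1-0.437)·(-0.18,-3.39) + 0.437·(0.11,-5.55) = (-0.0533,-4.3339)
  v7: (1-0.437)·(1.91,-3.77) + 0.437·(3.37,-5.39) = (2.5480,-4.4779)
  v8: (1-0.437)·(3.6,-2.39) + 0.437·(4.82,-2.52) = (4.1331,-2.4468)
Perimeter = Σ |v_{i+1} − v_i|:
  edge 1→2: √(-2.5513² + 4.0199²) = 4.7612 (running 4.7612)
  edge 2→3: √(-4.4226² + -0.6695²) = 4.4730 (running 9.2342)
  edge 3→4: √(-1.5245² + -4.0673²) = 4.3436 (running 13.5778)
  edge 4→5: √(1.7424² + -2.8385²) = 3.3306 (running 16.9084)
  edge 5→6: √(2.7561² + -1.6459²) = 3.2101 (running 20.1185)
  edge 6→7: √(2.6013² + -0.1440²) = 2.6053 (running 22.7238)
  edge 7→8: √(1.5851² + 2.0311²) = 2.5764 (running 25.3003)
  edge 8→1: √(-0.1864² + 3.3141²) = 3.3194 (running 28.6196)
Perimeter = 28.6196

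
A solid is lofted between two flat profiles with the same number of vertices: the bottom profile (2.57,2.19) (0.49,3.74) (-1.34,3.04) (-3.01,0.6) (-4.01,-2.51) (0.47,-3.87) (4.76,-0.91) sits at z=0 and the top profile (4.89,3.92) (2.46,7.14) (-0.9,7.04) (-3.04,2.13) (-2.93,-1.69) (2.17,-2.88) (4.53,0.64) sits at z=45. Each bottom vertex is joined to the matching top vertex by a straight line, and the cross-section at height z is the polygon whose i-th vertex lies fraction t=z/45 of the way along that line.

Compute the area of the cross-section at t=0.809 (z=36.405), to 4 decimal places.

Cross-section at t=0.809: each vertex is (1-t)·p0[i] + t·p1[i].
  v1: (1-0.809)·(2.57,2.19) + 0.809·(4.89,3.92) = (4.4469,3.5896)
  v2: (1-0.809)·(0.49,3.74) + 0.809·(2.46,7.14) = (2.0837,6.4906)
  v3: (1-0.809)·(-1.34,3.04) + 0.809·(-0.9,7.04) = (-0.9840,6.2760)
  v4: (1-0.809)·(-3.01,0.6) + 0.809·(-3.04,2.13) = (-3.0343,1.8378)
  v5: (1-0.809)·(-4.01,-2.51) + 0.809·(-2.93,-1.69) = (-3.1363,-1.8466)
  v6: (1-0.809)·(0.47,-3.87) + 0.809·(2.17,-2.88) = (1.8453,-3.0691)
  v7: (1-0.809)·(4.76,-0.91) + 0.809·(4.53,0.64) = (4.5739,0.3440)
Shoelace sum Σ(x_i·y_{i+1} − x_{i+1}·y_i):
  i=1: 4.4469·6.4906 − 2.0837·3.5896 = +21.3832 (running +21.3832)
  i=2: 2.0837·6.2760 − -0.9840·6.4906 = +19.4645 (running +40.8477)
  i=3: -0.9840·1.8378 − -3.0343·6.2760 = +17.2346 (running +58.0824)
  i=4: -3.0343·-1.8466 − -3.1363·1.8378 = +11.3669 (running +69.4493)
  i=5: -3.1363·-3.0691 − 1.8453·-1.8466 = +13.0331 (running +82.4824)
  i=6: 1.8453·0.3440 − 4.5739·-3.0691 = +14.6725 (running +97.1549)
  i=7: 4.5739·3.5896 − 4.4469·0.3440 = +14.8889 (running +112.0438)
Area = |Σ|/2 = |112.0438|/2 = 56.0219

Area at t=0.809: 56.0219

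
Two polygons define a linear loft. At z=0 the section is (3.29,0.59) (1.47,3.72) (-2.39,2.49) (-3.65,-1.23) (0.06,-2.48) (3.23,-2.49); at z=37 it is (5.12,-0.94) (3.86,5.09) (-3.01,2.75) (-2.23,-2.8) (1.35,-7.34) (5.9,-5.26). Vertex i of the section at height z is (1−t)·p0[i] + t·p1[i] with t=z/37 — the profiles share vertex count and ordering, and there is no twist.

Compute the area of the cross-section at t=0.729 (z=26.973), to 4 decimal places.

Area at t=0.729: 61.1014

Cross-section at t=0.729: each vertex is (1-t)·p0[i] + t·p1[i].
  v1: (1-0.729)·(3.29,0.59) + 0.729·(5.12,-0.94) = (4.6241,-0.5254)
  v2: (1-0.729)·(1.47,3.72) + 0.729·(3.86,5.09) = (3.2123,4.7187)
  v3: (1-0.729)·(-2.39,2.49) + 0.729·(-3.01,2.75) = (-2.8420,2.6795)
  v4: (1-0.729)·(-3.65,-1.23) + 0.729·(-2.23,-2.8) = (-2.6148,-2.3745)
  v5: (1-0.729)·(0.06,-2.48) + 0.729·(1.35,-7.34) = (1.0004,-6.0229)
  v6: (1-0.729)·(3.23,-2.49) + 0.729·(5.9,-5.26) = (5.1764,-4.5093)
Shoelace sum Σ(x_i·y_{i+1} − x_{i+1}·y_i):
  i=1: 4.6241·4.7187 − 3.2123·-0.5254 = +23.5074 (running +23.5074)
  i=2: 3.2123·2.6795 − -2.8420·4.7187 = +22.0180 (running +45.5254)
  i=3: -2.8420·-2.3745 − -2.6148·2.6795 = +13.7549 (running +59.2803)
  i=4: -2.6148·-6.0229 − 1.0004·-2.3745 = +18.1244 (running +77.4047)
  i=5: 1.0004·-4.5093 − 5.1764·-6.0229 = +26.6661 (running +104.0709)
  i=6: 5.1764·-0.5254 − 4.6241·-4.5093 = +18.1319 (running +122.2028)
Area = |Σ|/2 = |122.2028|/2 = 61.1014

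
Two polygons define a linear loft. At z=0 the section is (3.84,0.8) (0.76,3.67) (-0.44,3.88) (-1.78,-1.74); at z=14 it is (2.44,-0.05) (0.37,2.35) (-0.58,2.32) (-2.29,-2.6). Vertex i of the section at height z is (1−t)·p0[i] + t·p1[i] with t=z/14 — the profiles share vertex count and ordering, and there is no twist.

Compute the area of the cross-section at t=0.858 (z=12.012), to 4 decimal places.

Cross-section at t=0.858: each vertex is (1-t)·p0[i] + t·p1[i].
  v1: (1-0.858)·(3.84,0.8) + 0.858·(2.44,-0.05) = (2.6388,0.0707)
  v2: (1-0.858)·(0.76,3.67) + 0.858·(0.37,2.35) = (0.4254,2.5374)
  v3: (1-0.858)·(-0.44,3.88) + 0.858·(-0.58,2.32) = (-0.5601,2.5415)
  v4: (1-0.858)·(-1.78,-1.74) + 0.858·(-2.29,-2.6) = (-2.2176,-2.4779)
Shoelace sum Σ(x_i·y_{i+1} − x_{i+1}·y_i):
  i=1: 2.6388·2.5374 − 0.4254·0.0707 = +6.6657 (running +6.6657)
  i=2: 0.4254·2.5415 − -0.5601·2.5374 = +2.5024 (running +9.1681)
  i=3: -0.5601·-2.4779 − -2.2176·2.5415 = +7.0239 (running +16.1920)
  i=4: -2.2176·0.0707 − 2.6388·-2.4779 = +6.3818 (running +22.5739)
Area = |Σ|/2 = |22.5739|/2 = 11.2869

Area at t=0.858: 11.2869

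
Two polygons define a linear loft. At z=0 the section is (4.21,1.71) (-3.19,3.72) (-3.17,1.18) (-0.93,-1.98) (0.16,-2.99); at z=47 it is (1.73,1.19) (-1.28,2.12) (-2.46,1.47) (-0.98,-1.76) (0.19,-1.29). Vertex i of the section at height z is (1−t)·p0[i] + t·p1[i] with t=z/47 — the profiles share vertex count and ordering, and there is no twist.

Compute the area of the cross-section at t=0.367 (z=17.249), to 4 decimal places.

Cross-section at t=0.367: each vertex is (1-t)·p0[i] + t·p1[i].
  v1: (1-0.367)·(4.21,1.71) + 0.367·(1.73,1.19) = (3.2998,1.5192)
  v2: (1-0.367)·(-3.19,3.72) + 0.367·(-1.28,2.12) = (-2.4890,3.1328)
  v3: (1-0.367)·(-3.17,1.18) + 0.367·(-2.46,1.47) = (-2.9094,1.2864)
  v4: (1-0.367)·(-0.93,-1.98) + 0.367·(-0.98,-1.76) = (-0.9484,-1.8993)
  v5: (1-0.367)·(0.16,-2.99) + 0.367·(0.19,-1.29) = (0.1710,-2.3661)
Shoelace sum Σ(x_i·y_{i+1} − x_{i+1}·y_i):
  i=1: 3.2998·3.1328 − -2.4890·1.5192 = +14.1190 (running +14.1190)
  i=2: -2.4890·1.2864 − -2.9094·3.1328 = +5.9127 (running +20.0317)
  i=3: -2.9094·-1.8993 − -0.9484·1.2864 = +6.7457 (running +26.7774)
  i=4: -0.9484·-2.3661 − 0.1710·-1.8993 = +2.5687 (running +29.3461)
  i=5: 0.1710·1.5192 − 3.2998·-2.3661 = +8.0675 (running +37.4136)
Area = |Σ|/2 = |37.4136|/2 = 18.7068

Area at t=0.367: 18.7068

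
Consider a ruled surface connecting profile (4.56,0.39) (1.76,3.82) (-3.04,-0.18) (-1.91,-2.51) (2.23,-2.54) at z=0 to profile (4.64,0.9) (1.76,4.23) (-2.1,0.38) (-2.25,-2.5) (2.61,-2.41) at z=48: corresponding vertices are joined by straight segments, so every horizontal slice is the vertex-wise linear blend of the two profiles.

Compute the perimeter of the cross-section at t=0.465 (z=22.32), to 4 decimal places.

Perimeter at t=0.465: 21.2044

Cross-section at t=0.465: each vertex is (1-t)·p0[i] + t·p1[i].
  v1: (1-0.465)·(4.56,0.39) + 0.465·(4.64,0.9) = (4.5972,0.6271)
  v2: (1-0.465)·(1.76,3.82) + 0.465·(1.76,4.23) = (1.7600,4.0107)
  v3: (1-0.465)·(-3.04,-0.18) + 0.465·(-2.1,0.38) = (-2.6029,0.0804)
  v4: (1-0.465)·(-1.91,-2.51) + 0.465·(-2.25,-2.5) = (-2.0681,-2.5053)
  v5: (1-0.465)·(2.23,-2.54) + 0.465·(2.61,-2.41) = (2.4067,-2.4795)
Perimeter = Σ |v_{i+1} − v_i|:
  edge 1→2: √(-2.8372² + 3.3835²) = 4.4156 (running 4.4156)
  edge 2→3: √(-4.3629² + -3.9303²) = 5.8721 (running 10.2877)
  edge 3→4: √(0.5348² + -2.5857²) = 2.6405 (running 12.9282)
  edge 4→5: √(4.4748² + 0.0258²) = 4.4749 (running 17.4031)
  edge 5→1: √(2.1905² + 3.1067²) = 3.8013 (running 21.2044)
Perimeter = 21.2044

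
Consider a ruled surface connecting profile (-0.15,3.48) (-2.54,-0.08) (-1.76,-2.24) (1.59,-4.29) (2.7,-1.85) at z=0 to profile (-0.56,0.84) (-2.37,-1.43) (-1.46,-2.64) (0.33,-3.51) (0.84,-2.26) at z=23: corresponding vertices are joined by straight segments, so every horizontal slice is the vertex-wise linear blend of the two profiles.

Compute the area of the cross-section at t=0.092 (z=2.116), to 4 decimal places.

Cross-section at t=0.092: each vertex is (1-t)·p0[i] + t·p1[i].
  v1: (1-0.092)·(-0.15,3.48) + 0.092·(-0.56,0.84) = (-0.1877,3.2371)
  v2: (1-0.092)·(-2.54,-0.08) + 0.092·(-2.37,-1.43) = (-2.5244,-0.2042)
  v3: (1-0.092)·(-1.76,-2.24) + 0.092·(-1.46,-2.64) = (-1.7324,-2.2768)
  v4: (1-0.092)·(1.59,-4.29) + 0.092·(0.33,-3.51) = (1.4741,-4.2182)
  v5: (1-0.092)·(2.7,-1.85) + 0.092·(0.84,-2.26) = (2.5289,-1.8877)
Shoelace sum Σ(x_i·y_{i+1} − x_{i+1}·y_i):
  i=1: -0.1877·-0.2042 − -2.5244·3.2371 = +8.2100 (running +8.2100)
  i=2: -2.5244·-2.2768 − -1.7324·-0.2042 = +5.3937 (running +13.6037)
  i=3: -1.7324·-4.2182 − 1.4741·-2.2768 = +10.6639 (running +24.2676)
  i=4: 1.4741·-1.8877 − 2.5289·-4.2182 = +7.8848 (running +32.1523)
  i=5: 2.5289·3.2371 − -0.1877·-1.8877 = +7.8319 (running +39.9843)
Area = |Σ|/2 = |39.9843|/2 = 19.9921

Area at t=0.092: 19.9921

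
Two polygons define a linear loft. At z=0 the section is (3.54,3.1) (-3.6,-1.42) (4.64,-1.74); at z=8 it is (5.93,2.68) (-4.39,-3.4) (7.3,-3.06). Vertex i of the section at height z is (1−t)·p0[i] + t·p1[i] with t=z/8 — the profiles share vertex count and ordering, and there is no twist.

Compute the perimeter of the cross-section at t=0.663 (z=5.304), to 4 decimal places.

Perimeter at t=0.663: 26.9012

Cross-section at t=0.663: each vertex is (1-t)·p0[i] + t·p1[i].
  v1: (1-0.663)·(3.54,3.1) + 0.663·(5.93,2.68) = (5.1246,2.8215)
  v2: (1-0.663)·(-3.6,-1.42) + 0.663·(-4.39,-3.4) = (-4.1238,-2.7327)
  v3: (1-0.663)·(4.64,-1.74) + 0.663·(7.3,-3.06) = (6.4036,-2.6152)
Perimeter = Σ |v_{i+1} − v_i|:
  edge 1→2: √(-9.2483² + -5.5543²) = 10.7880 (running 10.7880)
  edge 2→3: √(10.5273² + 0.1176²) = 10.5280 (running 21.3160)
  edge 3→1: √(-1.2790² + 5.4367²) = 5.5851 (running 26.9012)
Perimeter = 26.9012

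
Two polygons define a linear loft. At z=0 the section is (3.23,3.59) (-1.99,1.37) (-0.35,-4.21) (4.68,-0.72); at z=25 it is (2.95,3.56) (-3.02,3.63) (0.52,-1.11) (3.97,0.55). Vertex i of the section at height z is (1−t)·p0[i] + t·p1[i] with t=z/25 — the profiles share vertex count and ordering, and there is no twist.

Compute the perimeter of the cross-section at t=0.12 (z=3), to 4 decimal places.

Cross-section at t=0.12: each vertex is (1-t)·p0[i] + t·p1[i].
  v1: (1-0.12)·(3.23,3.59) + 0.12·(2.95,3.56) = (3.1964,3.5864)
  v2: (1-0.12)·(-1.99,1.37) + 0.12·(-3.02,3.63) = (-2.1136,1.6412)
  v3: (1-0.12)·(-0.35,-4.21) + 0.12·(0.52,-1.11) = (-0.2456,-3.8380)
  v4: (1-0.12)·(4.68,-0.72) + 0.12·(3.97,0.55) = (4.5948,-0.5676)
Perimeter = Σ |v_{i+1} − v_i|:
  edge 1→2: √(-5.3100² + -1.9452²) = 5.6551 (running 5.6551)
  edge 2→3: √(1.8680² + -5.4792²) = 5.7889 (running 11.4440)
  edge 3→4: √(4.8404² + 3.2704²) = 5.8417 (running 17.2856)
  edge 4→1: √(-1.3984² + 4.1540²) = 4.3831 (running 21.6687)
Perimeter = 21.6687

Perimeter at t=0.12: 21.6687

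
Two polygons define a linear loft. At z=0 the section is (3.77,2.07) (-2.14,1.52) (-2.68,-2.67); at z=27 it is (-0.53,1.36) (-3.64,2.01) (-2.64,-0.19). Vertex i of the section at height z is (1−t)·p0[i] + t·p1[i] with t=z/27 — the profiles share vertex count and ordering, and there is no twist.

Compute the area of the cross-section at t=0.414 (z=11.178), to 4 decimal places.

Cross-section at t=0.414: each vertex is (1-t)·p0[i] + t·p1[i].
  v1: (1-0.414)·(3.77,2.07) + 0.414·(-0.53,1.36) = (1.9898,1.7761)
  v2: (1-0.414)·(-2.14,1.52) + 0.414·(-3.64,2.01) = (-2.7610,1.7229)
  v3: (1-0.414)·(-2.68,-2.67) + 0.414·(-2.64,-0.19) = (-2.6634,-1.6433)
Shoelace sum Σ(x_i·y_{i+1} − x_{i+1}·y_i):
  i=1: 1.9898·1.7229 − -2.7610·1.7761 = +8.3318 (running +8.3318)
  i=2: -2.7610·-1.6433 − -2.6634·1.7229 = +9.1258 (running +17.4577)
  i=3: -2.6634·1.7761 − 1.9898·-1.6433 = -1.4606 (running +15.9970)
Area = |Σ|/2 = |15.9970|/2 = 7.9985

Area at t=0.414: 7.9985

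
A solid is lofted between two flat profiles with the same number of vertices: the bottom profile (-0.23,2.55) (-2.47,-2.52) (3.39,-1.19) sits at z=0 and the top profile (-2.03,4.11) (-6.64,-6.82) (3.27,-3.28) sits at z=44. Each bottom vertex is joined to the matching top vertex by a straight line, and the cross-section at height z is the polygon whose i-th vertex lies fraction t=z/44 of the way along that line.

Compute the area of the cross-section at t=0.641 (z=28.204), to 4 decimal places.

Cross-section at t=0.641: each vertex is (1-t)·p0[i] + t·p1[i].
  v1: (1-0.641)·(-0.23,2.55) + 0.641·(-2.03,4.11) = (-1.3838,3.5500)
  v2: (1-0.641)·(-2.47,-2.52) + 0.641·(-6.64,-6.82) = (-5.1430,-5.2763)
  v3: (1-0.641)·(3.39,-1.19) + 0.641·(3.27,-3.28) = (3.3131,-2.5297)
Shoelace sum Σ(x_i·y_{i+1} − x_{i+1}·y_i):
  i=1: -1.3838·-5.2763 − -5.1430·3.5500 = +25.5587 (running +25.5587)
  i=2: -5.1430·-2.5297 − 3.3131·-5.2763 = +30.4909 (running +56.0496)
  i=3: 3.3131·3.5500 − -1.3838·-2.5297 = +8.2607 (running +64.3103)
Area = |Σ|/2 = |64.3103|/2 = 32.1552

Area at t=0.641: 32.1552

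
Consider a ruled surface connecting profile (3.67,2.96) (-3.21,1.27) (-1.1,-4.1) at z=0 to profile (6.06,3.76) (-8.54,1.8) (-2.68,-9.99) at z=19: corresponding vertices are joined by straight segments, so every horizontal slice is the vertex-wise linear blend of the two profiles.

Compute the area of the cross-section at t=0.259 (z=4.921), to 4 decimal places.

Cross-section at t=0.259: each vertex is (1-t)·p0[i] + t·p1[i].
  v1: (1-0.259)·(3.67,2.96) + 0.259·(6.06,3.76) = (4.2890,3.1672)
  v2: (1-0.259)·(-3.21,1.27) + 0.259·(-8.54,1.8) = (-4.5905,1.4073)
  v3: (1-0.259)·(-1.1,-4.1) + 0.259·(-2.68,-9.99) = (-1.5092,-5.6255)
Shoelace sum Σ(x_i·y_{i+1} − x_{i+1}·y_i):
  i=1: 4.2890·1.4073 − -4.5905·3.1672 = +20.5747 (running +20.5747)
  i=2: -4.5905·-5.6255 − -1.5092·1.4073 = +27.9476 (running +48.5223)
  i=3: -1.5092·3.1672 − 4.2890·-5.6255 = +19.3479 (running +67.8702)
Area = |Σ|/2 = |67.8702|/2 = 33.9351

Area at t=0.259: 33.9351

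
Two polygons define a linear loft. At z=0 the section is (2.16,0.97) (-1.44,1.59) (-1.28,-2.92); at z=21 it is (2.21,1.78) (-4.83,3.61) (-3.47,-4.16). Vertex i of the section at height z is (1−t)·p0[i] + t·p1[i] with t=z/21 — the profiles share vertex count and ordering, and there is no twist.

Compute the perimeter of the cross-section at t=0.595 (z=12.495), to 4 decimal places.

Cross-section at t=0.595: each vertex is (1-t)·p0[i] + t·p1[i].
  v1: (1-0.595)·(2.16,0.97) + 0.595·(2.21,1.78) = (2.1898,1.4520)
  v2: (1-0.595)·(-1.44,1.59) + 0.595·(-4.83,3.61) = (-3.4571,2.7919)
  v3: (1-0.595)·(-1.28,-2.92) + 0.595·(-3.47,-4.16) = (-2.5831,-3.6578)
Perimeter = Σ |v_{i+1} − v_i|:
  edge 1→2: √(-5.6468² + 1.3399²) = 5.8036 (running 5.8036)
  edge 2→3: √(0.8740² + -6.4497²) = 6.5086 (running 12.3123)
  edge 3→1: √(4.7728² + 5.1098²) = 6.9921 (running 19.3043)
Perimeter = 19.3043

Perimeter at t=0.595: 19.3043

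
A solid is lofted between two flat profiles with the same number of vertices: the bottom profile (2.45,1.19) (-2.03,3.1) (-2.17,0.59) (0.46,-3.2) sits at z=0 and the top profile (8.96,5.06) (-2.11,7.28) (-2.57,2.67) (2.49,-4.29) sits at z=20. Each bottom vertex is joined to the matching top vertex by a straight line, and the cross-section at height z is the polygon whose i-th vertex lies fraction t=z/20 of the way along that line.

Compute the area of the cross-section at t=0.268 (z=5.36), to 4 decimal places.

Area at t=0.268: 26.6063

Cross-section at t=0.268: each vertex is (1-t)·p0[i] + t·p1[i].
  v1: (1-0.268)·(2.45,1.19) + 0.268·(8.96,5.06) = (4.1947,2.2272)
  v2: (1-0.268)·(-2.03,3.1) + 0.268·(-2.11,7.28) = (-2.0514,4.2202)
  v3: (1-0.268)·(-2.17,0.59) + 0.268·(-2.57,2.67) = (-2.2772,1.1474)
  v4: (1-0.268)·(0.46,-3.2) + 0.268·(2.49,-4.29) = (1.0040,-3.4921)
Shoelace sum Σ(x_i·y_{i+1} − x_{i+1}·y_i):
  i=1: 4.1947·4.2202 − -2.0514·2.2272 = +22.2714 (running +22.2714)
  i=2: -2.0514·1.1474 − -2.2772·4.2202 = +7.2564 (running +29.5279)
  i=3: -2.2772·-3.4921 − 1.0040·1.1474 = +6.8002 (running +36.3280)
  i=4: 1.0040·2.2272 − 4.1947·-3.4921 = +16.8845 (running +53.2125)
Area = |Σ|/2 = |53.2125|/2 = 26.6063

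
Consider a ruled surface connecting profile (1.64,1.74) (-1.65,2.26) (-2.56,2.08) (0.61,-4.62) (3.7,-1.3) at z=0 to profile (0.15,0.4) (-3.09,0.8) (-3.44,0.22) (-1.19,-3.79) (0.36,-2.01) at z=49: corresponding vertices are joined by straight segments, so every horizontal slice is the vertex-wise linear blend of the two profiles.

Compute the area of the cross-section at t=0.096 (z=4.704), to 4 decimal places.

Area at t=0.096: 20.8373

Cross-section at t=0.096: each vertex is (1-t)·p0[i] + t·p1[i].
  v1: (1-0.096)·(1.64,1.74) + 0.096·(0.15,0.4) = (1.4970,1.6114)
  v2: (1-0.096)·(-1.65,2.26) + 0.096·(-3.09,0.8) = (-1.7882,2.1198)
  v3: (1-0.096)·(-2.56,2.08) + 0.096·(-3.44,0.22) = (-2.6445,1.9014)
  v4: (1-0.096)·(0.61,-4.62) + 0.096·(-1.19,-3.79) = (0.4372,-4.5403)
  v5: (1-0.096)·(3.7,-1.3) + 0.096·(0.36,-2.01) = (3.3794,-1.3682)
Shoelace sum Σ(x_i·y_{i+1} − x_{i+1}·y_i):
  i=1: 1.4970·2.1198 − -1.7882·1.6114 = +6.0548 (running +6.0548)
  i=2: -1.7882·1.9014 − -2.6445·2.1198 = +2.2056 (running +8.2605)
  i=3: -2.6445·-4.5403 − 0.4372·1.9014 = +11.1755 (running +19.4359)
  i=4: 0.4372·-1.3682 − 3.3794·-4.5403 = +14.7452 (running +34.1811)
  i=5: 3.3794·1.6114 − 1.4970·-1.3682 = +7.4934 (running +41.6746)
Area = |Σ|/2 = |41.6746|/2 = 20.8373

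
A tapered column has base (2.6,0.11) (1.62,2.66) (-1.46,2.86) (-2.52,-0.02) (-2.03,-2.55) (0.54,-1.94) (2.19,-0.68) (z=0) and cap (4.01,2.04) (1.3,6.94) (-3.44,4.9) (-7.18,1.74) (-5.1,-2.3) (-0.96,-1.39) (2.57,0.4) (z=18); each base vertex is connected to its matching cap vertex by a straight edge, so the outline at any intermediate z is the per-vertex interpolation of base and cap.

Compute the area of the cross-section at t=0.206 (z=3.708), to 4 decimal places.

Area at t=0.206: 26.7478

Cross-section at t=0.206: each vertex is (1-t)·p0[i] + t·p1[i].
  v1: (1-0.206)·(2.6,0.11) + 0.206·(4.01,2.04) = (2.8905,0.5076)
  v2: (1-0.206)·(1.62,2.66) + 0.206·(1.3,6.94) = (1.5541,3.5417)
  v3: (1-0.206)·(-1.46,2.86) + 0.206·(-3.44,4.9) = (-1.8679,3.2802)
  v4: (1-0.206)·(-2.52,-0.02) + 0.206·(-7.18,1.74) = (-3.4800,0.3426)
  v5: (1-0.206)·(-2.03,-2.55) + 0.206·(-5.1,-2.3) = (-2.6624,-2.4985)
  v6: (1-0.206)·(0.54,-1.94) + 0.206·(-0.96,-1.39) = (0.2310,-1.8267)
  v7: (1-0.206)·(2.19,-0.68) + 0.206·(2.57,0.4) = (2.2683,-0.4575)
Shoelace sum Σ(x_i·y_{i+1} − x_{i+1}·y_i):
  i=1: 2.8905·3.5417 − 1.5541·0.5076 = +9.4483 (running +9.4483)
  i=2: 1.5541·3.2802 − -1.8679·3.5417 = +11.7132 (running +21.1615)
  i=3: -1.8679·0.3426 − -3.4800·3.2802 = +10.7752 (running +31.9367)
  i=4: -3.4800·-2.4985 − -2.6624·0.3426 = +9.6067 (running +41.5434)
  i=5: -2.6624·-1.8267 − 0.2310·-2.4985 = +5.4406 (running +46.9840)
  i=6: 0.2310·-0.4575 − 2.2683·-1.8267 = +4.0378 (running +51.0218)
  i=7: 2.2683·0.5076 − 2.8905·-0.4575 = +2.4738 (running +53.4956)
Area = |Σ|/2 = |53.4956|/2 = 26.7478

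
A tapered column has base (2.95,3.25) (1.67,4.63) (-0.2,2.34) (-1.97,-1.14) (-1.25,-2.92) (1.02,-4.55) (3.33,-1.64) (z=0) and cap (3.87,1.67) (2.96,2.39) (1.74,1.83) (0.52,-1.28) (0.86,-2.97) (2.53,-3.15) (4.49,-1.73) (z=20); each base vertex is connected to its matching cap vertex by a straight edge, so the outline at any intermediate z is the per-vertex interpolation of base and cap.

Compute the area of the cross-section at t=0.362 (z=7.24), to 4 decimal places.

Area at t=0.362: 24.2064

Cross-section at t=0.362: each vertex is (1-t)·p0[i] + t·p1[i].
  v1: (1-0.362)·(2.95,3.25) + 0.362·(3.87,1.67) = (3.2830,2.6780)
  v2: (1-0.362)·(1.67,4.63) + 0.362·(2.96,2.39) = (2.1370,3.8191)
  v3: (1-0.362)·(-0.2,2.34) + 0.362·(1.74,1.83) = (0.5023,2.1554)
  v4: (1-0.362)·(-1.97,-1.14) + 0.362·(0.52,-1.28) = (-1.0686,-1.1907)
  v5: (1-0.362)·(-1.25,-2.92) + 0.362·(0.86,-2.97) = (-0.4862,-2.9381)
  v6: (1-0.362)·(1.02,-4.55) + 0.362·(2.53,-3.15) = (1.5666,-4.0432)
  v7: (1-0.362)·(3.33,-1.64) + 0.362·(4.49,-1.73) = (3.7499,-1.6726)
Shoelace sum Σ(x_i·y_{i+1} − x_{i+1}·y_i):
  i=1: 3.2830·3.8191 − 2.1370·2.6780 = +6.8154 (running +6.8154)
  i=2: 2.1370·2.1554 − 0.5023·3.8191 = +2.6877 (running +9.5031)
  i=3: 0.5023·-1.1907 − -1.0686·2.1554 = +1.7052 (running +11.2084)
  i=4: -1.0686·-2.9381 − -0.4862·-1.1907 = +2.5608 (running +13.7692)
  i=5: -0.4862·-4.0432 − 1.5666·-2.9381 = +6.5686 (running +20.3378)
  i=6: 1.5666·-1.6726 − 3.7499·-4.0432 = +12.5414 (running +32.8792)
  i=7: 3.7499·2.6780 − 3.2830·-1.6726 = +15.5336 (running +48.4128)
Area = |Σ|/2 = |48.4128|/2 = 24.2064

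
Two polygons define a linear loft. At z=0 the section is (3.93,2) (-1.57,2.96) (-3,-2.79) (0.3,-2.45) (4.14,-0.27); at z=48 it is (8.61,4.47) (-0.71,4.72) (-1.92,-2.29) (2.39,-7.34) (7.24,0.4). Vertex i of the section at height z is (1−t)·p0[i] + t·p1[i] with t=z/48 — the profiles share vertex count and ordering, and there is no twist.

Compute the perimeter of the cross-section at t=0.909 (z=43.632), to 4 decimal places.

Perimeter at t=0.909: 34.9462

Cross-section at t=0.909: each vertex is (1-t)·p0[i] + t·p1[i].
  v1: (1-0.909)·(3.93,2) + 0.909·(8.61,4.47) = (8.1841,4.2452)
  v2: (1-0.909)·(-1.57,2.96) + 0.909·(-0.71,4.72) = (-0.7883,4.5598)
  v3: (1-0.909)·(-3,-2.79) + 0.909·(-1.92,-2.29) = (-2.0183,-2.3355)
  v4: (1-0.909)·(0.3,-2.45) + 0.909·(2.39,-7.34) = (2.1998,-6.8950)
  v5: (1-0.909)·(4.14,-0.27) + 0.909·(7.24,0.4) = (6.9579,0.3390)
Perimeter = Σ |v_{i+1} − v_i|:
  edge 1→2: √(-8.9724² + 0.3146²) = 8.9779 (running 8.9779)
  edge 2→3: √(-1.2300² + -6.8953²) = 7.0042 (running 15.9821)
  edge 3→4: √(4.2181² + -4.5595²) = 6.2114 (running 22.1935)
  edge 4→5: √(4.7581² + 7.2340²) = 8.6586 (running 30.8520)
  edge 5→1: √(1.2262² + 3.9062²) = 4.0941 (running 34.9462)
Perimeter = 34.9462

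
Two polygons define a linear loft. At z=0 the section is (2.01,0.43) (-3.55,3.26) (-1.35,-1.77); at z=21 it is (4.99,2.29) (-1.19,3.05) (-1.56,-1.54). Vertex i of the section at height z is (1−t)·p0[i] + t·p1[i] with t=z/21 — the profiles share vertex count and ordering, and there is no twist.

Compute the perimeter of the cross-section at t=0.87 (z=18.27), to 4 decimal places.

Cross-section at t=0.87: each vertex is (1-t)·p0[i] + t·p1[i].
  v1: (1-0.87)·(2.01,0.43) + 0.87·(4.99,2.29) = (4.6026,2.0482)
  v2: (1-0.87)·(-3.55,3.26) + 0.87·(-1.19,3.05) = (-1.4968,3.0773)
  v3: (1-0.87)·(-1.35,-1.77) + 0.87·(-1.56,-1.54) = (-1.5327,-1.5699)
Perimeter = Σ |v_{i+1} − v_i|:
  edge 1→2: √(-6.0994² + 1.0291²) = 6.1856 (running 6.1856)
  edge 2→3: √(-0.0359² + -4.6472²) = 4.6473 (running 10.8329)
  edge 3→1: √(6.1353² + 3.6181²) = 7.1227 (running 17.9556)
Perimeter = 17.9556

Perimeter at t=0.87: 17.9556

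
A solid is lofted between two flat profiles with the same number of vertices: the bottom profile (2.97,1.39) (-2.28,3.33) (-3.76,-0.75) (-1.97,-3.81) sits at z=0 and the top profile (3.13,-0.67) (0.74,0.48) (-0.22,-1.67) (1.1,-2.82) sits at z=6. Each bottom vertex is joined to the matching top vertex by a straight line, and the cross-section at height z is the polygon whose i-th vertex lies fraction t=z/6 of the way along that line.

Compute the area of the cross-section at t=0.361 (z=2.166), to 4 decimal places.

Cross-section at t=0.361: each vertex is (1-t)·p0[i] + t·p1[i].
  v1: (1-0.361)·(2.97,1.39) + 0.361·(3.13,-0.67) = (3.0278,0.6463)
  v2: (1-0.361)·(-2.28,3.33) + 0.361·(0.74,0.48) = (-1.1898,2.3012)
  v3: (1-0.361)·(-3.76,-0.75) + 0.361·(-0.22,-1.67) = (-2.4821,-1.0821)
  v4: (1-0.361)·(-1.97,-3.81) + 0.361·(1.1,-2.82) = (-0.8617,-3.4526)
Shoelace sum Σ(x_i·y_{i+1} − x_{i+1}·y_i):
  i=1: 3.0278·2.3012 − -1.1898·0.6463 = +7.7363 (running +7.7363)
  i=2: -1.1898·-1.0821 − -2.4821·2.3012 = +6.9991 (running +14.7354)
  i=3: -2.4821·-3.4526 − -0.8617·-1.0821 = +7.6371 (running +22.3725)
  i=4: -0.8617·0.6463 − 3.0278·-3.4526 = +9.8967 (running +32.2692)
Area = |Σ|/2 = |32.2692|/2 = 16.1346

Area at t=0.361: 16.1346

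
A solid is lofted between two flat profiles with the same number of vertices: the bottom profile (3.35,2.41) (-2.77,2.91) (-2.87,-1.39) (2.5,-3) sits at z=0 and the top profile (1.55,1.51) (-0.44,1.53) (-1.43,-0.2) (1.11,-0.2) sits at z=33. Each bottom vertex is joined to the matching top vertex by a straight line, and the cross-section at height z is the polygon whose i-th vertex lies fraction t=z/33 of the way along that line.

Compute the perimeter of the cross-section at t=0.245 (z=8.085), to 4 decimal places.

Cross-section at t=0.245: each vertex is (1-t)·p0[i] + t·p1[i].
  v1: (1-0.245)·(3.35,2.41) + 0.245·(1.55,1.51) = (2.9090,2.1895)
  v2: (1-0.245)·(-2.77,2.91) + 0.245·(-0.44,1.53) = (-2.1991,2.5719)
  v3: (1-0.245)·(-2.87,-1.39) + 0.245·(-1.43,-0.2) = (-2.5172,-1.0984)
  v4: (1-0.245)·(2.5,-3) + 0.245·(1.11,-0.2) = (2.1595,-2.3140)
Perimeter = Σ |v_{i+1} − v_i|:
  edge 1→2: √(-5.1082² + 0.3824²) = 5.1224 (running 5.1224)
  edge 2→3: √(-0.3181² + -3.6704²) = 3.6841 (running 8.8065)
  edge 3→4: √(4.6767² + -1.2156²) = 4.8320 (running 13.6386)
  edge 4→1: √(0.7496² + 4.5035²) = 4.5655 (running 18.2040)
Perimeter = 18.2040

Perimeter at t=0.245: 18.2040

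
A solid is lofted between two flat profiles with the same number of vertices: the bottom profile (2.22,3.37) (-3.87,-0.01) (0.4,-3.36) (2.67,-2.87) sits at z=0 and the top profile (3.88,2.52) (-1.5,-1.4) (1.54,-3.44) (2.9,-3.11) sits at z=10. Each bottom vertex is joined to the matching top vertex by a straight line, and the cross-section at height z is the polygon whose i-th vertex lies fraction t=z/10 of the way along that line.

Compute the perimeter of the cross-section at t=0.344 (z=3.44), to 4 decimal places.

Perimeter at t=0.344: 19.6996

Cross-section at t=0.344: each vertex is (1-t)·p0[i] + t·p1[i].
  v1: (1-0.344)·(2.22,3.37) + 0.344·(3.88,2.52) = (2.7910,3.0776)
  v2: (1-0.344)·(-3.87,-0.01) + 0.344·(-1.5,-1.4) = (-3.0547,-0.4882)
  v3: (1-0.344)·(0.4,-3.36) + 0.344·(1.54,-3.44) = (0.7922,-3.3875)
  v4: (1-0.344)·(2.67,-2.87) + 0.344·(2.9,-3.11) = (2.7491,-2.9526)
Perimeter = Σ |v_{i+1} − v_i|:
  edge 1→2: √(-5.8458² + -3.5658²) = 6.8474 (running 6.8474)
  edge 2→3: √(3.8469² + -2.8994²) = 4.8171 (running 11.6646)
  edge 3→4: √(1.9570² + 0.4350²) = 2.0047 (running 13.6693)
  edge 4→1: √(0.0419² + 6.0302²) = 6.0303 (running 19.6996)
Perimeter = 19.6996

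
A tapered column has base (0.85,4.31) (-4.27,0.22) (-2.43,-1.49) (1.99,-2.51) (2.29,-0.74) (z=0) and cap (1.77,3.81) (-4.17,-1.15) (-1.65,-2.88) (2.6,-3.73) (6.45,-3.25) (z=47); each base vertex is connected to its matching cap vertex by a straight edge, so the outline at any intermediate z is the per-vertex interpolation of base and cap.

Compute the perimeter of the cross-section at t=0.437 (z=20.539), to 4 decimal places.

Perimeter at t=0.437: 23.0507

Cross-section at t=0.437: each vertex is (1-t)·p0[i] + t·p1[i].
  v1: (1-0.437)·(0.85,4.31) + 0.437·(1.77,3.81) = (1.2520,4.0915)
  v2: (1-0.437)·(-4.27,0.22) + 0.437·(-4.17,-1.15) = (-4.2263,-0.3787)
  v3: (1-0.437)·(-2.43,-1.49) + 0.437·(-1.65,-2.88) = (-2.0891,-2.0974)
  v4: (1-0.437)·(1.99,-2.51) + 0.437·(2.6,-3.73) = (2.2566,-3.0431)
  v5: (1-0.437)·(2.29,-0.74) + 0.437·(6.45,-3.25) = (4.1079,-1.8369)
Perimeter = Σ |v_{i+1} − v_i|:
  edge 1→2: √(-5.4783² + -4.4702²) = 7.0707 (running 7.0707)
  edge 2→3: √(2.1372² + -1.7187²) = 2.7425 (running 9.8132)
  edge 3→4: √(4.3457² + -0.9457²) = 4.4474 (running 14.2607)
  edge 4→5: √(1.8514² + 1.2063²) = 2.2097 (running 16.4703)
  edge 5→1: √(-2.8559² + 5.9284²) = 6.5804 (running 23.0507)
Perimeter = 23.0507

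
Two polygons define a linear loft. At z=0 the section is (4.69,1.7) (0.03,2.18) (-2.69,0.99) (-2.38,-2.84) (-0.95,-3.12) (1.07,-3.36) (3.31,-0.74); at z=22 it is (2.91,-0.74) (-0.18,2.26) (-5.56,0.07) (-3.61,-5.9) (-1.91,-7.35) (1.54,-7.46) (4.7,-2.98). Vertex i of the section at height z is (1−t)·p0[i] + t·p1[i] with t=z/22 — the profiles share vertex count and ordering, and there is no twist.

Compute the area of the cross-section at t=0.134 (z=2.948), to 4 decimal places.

Area at t=0.134: 32.4379

Cross-section at t=0.134: each vertex is (1-t)·p0[i] + t·p1[i].
  v1: (1-0.134)·(4.69,1.7) + 0.134·(2.91,-0.74) = (4.4515,1.3730)
  v2: (1-0.134)·(0.03,2.18) + 0.134·(-0.18,2.26) = (0.0019,2.1907)
  v3: (1-0.134)·(-2.69,0.99) + 0.134·(-5.56,0.07) = (-3.0746,0.8667)
  v4: (1-0.134)·(-2.38,-2.84) + 0.134·(-3.61,-5.9) = (-2.5448,-3.2500)
  v5: (1-0.134)·(-0.95,-3.12) + 0.134·(-1.91,-7.35) = (-1.0786,-3.6868)
  v6: (1-0.134)·(1.07,-3.36) + 0.134·(1.54,-7.46) = (1.1330,-3.9094)
  v7: (1-0.134)·(3.31,-0.74) + 0.134·(4.7,-2.98) = (3.4963,-1.0402)
Shoelace sum Σ(x_i·y_{i+1} − x_{i+1}·y_i):
  i=1: 4.4515·2.1907 − 0.0019·1.3730 = +9.7494 (running +9.7494)
  i=2: 0.0019·0.8667 − -3.0746·2.1907 = +6.7372 (running +16.4865)
  i=3: -3.0746·-3.2500 − -2.5448·0.8667 = +12.1982 (running +28.6847)
  i=4: -2.5448·-3.6868 − -1.0786·-3.2500 = +5.8767 (running +34.5614)
  i=5: -1.0786·-3.9094 − 1.1330·-3.6868 = +8.3939 (running +42.9553)
  i=6: 1.1330·-1.0402 − 3.4963·-3.9094 = +12.4898 (running +55.4451)
  i=7: 3.4963·1.3730 − 4.4515·-1.0402 = +9.4308 (running +64.8759)
Area = |Σ|/2 = |64.8759|/2 = 32.4379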